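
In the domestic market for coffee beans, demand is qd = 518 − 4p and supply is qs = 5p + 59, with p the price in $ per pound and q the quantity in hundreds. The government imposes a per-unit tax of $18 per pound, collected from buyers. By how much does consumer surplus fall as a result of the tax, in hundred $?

Before the tax: set 518 − 4p = 5p + 59 → p* = $51, q* = 314.
With the tax collected from buyers, demand (in seller-price terms) shifts: qd = 518 − 4(p + 18).
New equilibrium: buyers pay $61, suppliers receive $43, q = 274. (Wedge: pb − ps = 18.)
ΔCS is the trapezoid between Q = 274 and Q = 314 of height $10: ½ · (314 + 274) · 10 = $2940.

Consumer surplus falls by $2940 hundred.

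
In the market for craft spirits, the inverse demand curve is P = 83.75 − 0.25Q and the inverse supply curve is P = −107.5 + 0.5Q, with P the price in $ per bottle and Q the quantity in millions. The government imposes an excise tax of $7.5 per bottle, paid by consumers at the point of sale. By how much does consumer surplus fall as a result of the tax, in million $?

Consumer surplus falls by $625 million.

Rewrite in direct form: Qd = 335 − 4P and Qs = 2P + 215.
Before the tax: set 335 − 4P = 2P + 215 → P* = $20, Q* = 255.
With the tax collected from consumers, demand (in seller-price terms) shifts: Qd = 335 − 4(P + 7.5).
New equilibrium: consumers pay $22.5, sellers receive $15, Q = 245. (Wedge: Pb − Ps = 7.5.)
ΔCS is the trapezoid between Q = 245 and Q = 255 of height $2.5: ½ · (255 + 245) · 2.5 = $625.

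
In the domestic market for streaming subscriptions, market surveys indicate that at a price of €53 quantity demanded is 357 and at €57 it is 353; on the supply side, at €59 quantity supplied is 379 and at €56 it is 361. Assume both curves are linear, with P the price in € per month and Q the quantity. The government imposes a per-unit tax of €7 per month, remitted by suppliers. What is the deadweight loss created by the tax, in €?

Deadweight loss = €21.

Demand slope: (353 − 357)/(57 − 53) = -1, so Qd = 410 − P.
Supply slope: (361 − 379)/(56 − 59) = 6, so Qs = 6P + 25.
Without the tax, 410 − P = 6P + 25 gives 7P = 385, so P* = €55 and Q* = 355.
With the tax collected from suppliers, supply shifts: Qs = 6(P − 7) + 25.
Solving gives Q = 349 with buyers paying €61 and suppliers receiving €54 (the €7 wedge).
Quantity falls by |ΔQ| = |355 − 349| = 6.
DWL = ½ · t · |ΔQ| = ½ · 7 · 6 = €21.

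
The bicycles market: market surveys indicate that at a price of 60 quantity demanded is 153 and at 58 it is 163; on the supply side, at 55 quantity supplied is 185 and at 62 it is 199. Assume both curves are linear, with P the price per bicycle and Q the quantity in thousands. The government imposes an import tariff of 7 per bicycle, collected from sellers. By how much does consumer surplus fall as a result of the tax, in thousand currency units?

Consumer surplus falls by 356 thousand.

Demand slope: (163 − 153)/(58 − 60) = -5, so Qd = 453 − 5P.
Supply slope: (199 − 185)/(62 − 55) = 2, so Qs = 2P + 75.
Without the tax, 453 − 5P = 2P + 75 gives 7P = 378, so P* = 54 and Q* = 183.
With the tax collected from sellers, supply shifts: Qs = 2(P − 7) + 75.
Solving gives Q = 173 with buyers paying 56 and sellers receiving 49 (the 7 wedge).
ΔCS is the trapezoid between Q = 173 and Q = 183 of height 2: ½ · (183 + 173) · 2 = 356.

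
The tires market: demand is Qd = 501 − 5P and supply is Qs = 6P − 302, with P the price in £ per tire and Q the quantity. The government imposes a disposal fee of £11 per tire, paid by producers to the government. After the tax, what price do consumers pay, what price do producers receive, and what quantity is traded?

Before the tax: set 501 − 5P = 6P − 302 → P* = £73, Q* = 136.
With the tax collected from producers, supply shifts: Qs = 6(P − 11) − 302.
Solving gives Q = 106 with consumers paying £79 and producers receiving £68 (the £11 wedge).

Consumers pay £79; producers receive £68; quantity = 106.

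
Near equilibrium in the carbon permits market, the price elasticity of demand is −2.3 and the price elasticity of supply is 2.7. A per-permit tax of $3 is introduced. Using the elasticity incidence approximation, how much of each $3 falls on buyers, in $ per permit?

Buyers bear ≈ $1.62 per permit.

Incidence ratio: buyers' share ≈ εs / (εs + |εd|) = 2.7 / (2.7 + 2.3) = 0.54.
So buyers bear ≈ 0.54 × $3 = $1.62; sellers bear $1.38.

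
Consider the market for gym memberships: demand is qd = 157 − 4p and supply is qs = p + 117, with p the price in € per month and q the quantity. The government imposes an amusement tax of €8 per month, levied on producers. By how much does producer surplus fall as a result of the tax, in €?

Before the tax: set 157 − 4p = p + 117 → p* = €8, q* = 125.
With the tax collected from producers, supply shifts: qs = (p − 8) + 117.
New equilibrium: buyers pay €9.6, producers receive €1.6, q = 118.6. (Wedge: pb − ps = 8.)
ΔPS is the trapezoid between Q = 118.6 and Q = 125 of height €6.4: ½ · (125 + 118.6) · 6.4 = €779.52.

Producer surplus falls by €779.52.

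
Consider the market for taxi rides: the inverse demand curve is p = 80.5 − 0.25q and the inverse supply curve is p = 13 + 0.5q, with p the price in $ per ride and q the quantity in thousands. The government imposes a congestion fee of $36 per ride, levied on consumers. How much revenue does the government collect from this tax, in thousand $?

Tax revenue = $1512 thousand.

Rewrite in direct form: qd = 322 − 4p and qs = 2p − 26.
Without the tax, 322 − 4p = 2p − 26 gives 6p = 348, so p* = $58 and q* = 90.
With the tax collected from consumers, demand (in seller-price terms) shifts: qd = 322 − 4(p + 36).
Solving gives q = 42 with consumers paying $70 and sellers receiving $34 (the $36 wedge).
Revenue = t · Q = 36 · 42 = $1512.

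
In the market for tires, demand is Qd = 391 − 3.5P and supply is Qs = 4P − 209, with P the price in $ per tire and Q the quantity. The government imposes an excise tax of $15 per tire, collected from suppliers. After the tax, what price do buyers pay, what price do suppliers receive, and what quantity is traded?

Without the tax, 391 − 3.5P = 4P − 209 gives 7.5P = 600, so P* = $80 and Q* = 111.
With the tax collected from suppliers, supply shifts: Qs = 4(P − 15) − 209.
New equilibrium: buyers pay $88, suppliers receive $73, Q = 83. (Wedge: Pb − Ps = 15.)

Buyers pay $88; suppliers receive $73; quantity = 83.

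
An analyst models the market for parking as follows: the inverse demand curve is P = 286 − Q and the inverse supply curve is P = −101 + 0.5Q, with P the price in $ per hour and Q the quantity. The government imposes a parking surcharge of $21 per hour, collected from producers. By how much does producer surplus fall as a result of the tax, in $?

Producer surplus falls by $1757.

Inverting to Q(P) form: Qd = 286 − P; Qs = 2P + 202.
Before the tax: set 286 − P = 2P + 202 → P* = $28, Q* = 258.
With the tax collected from producers, supply shifts: Qs = 2(P − 21) + 202.
Solving gives Q = 244 with buyers paying $42 and producers receiving $21 (the $21 wedge).
ΔPS is the trapezoid between Q = 244 and Q = 258 of height $7: ½ · (258 + 244) · 7 = $1757.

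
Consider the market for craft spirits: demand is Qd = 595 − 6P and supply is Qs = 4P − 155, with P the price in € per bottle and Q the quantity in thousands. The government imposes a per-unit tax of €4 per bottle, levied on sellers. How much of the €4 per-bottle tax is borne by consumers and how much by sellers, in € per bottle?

Consumers bear €1.6 per bottle; sellers bear €2.4 per bottle.

Before the tax: set 595 − 6P = 4P − 155 → P* = €75, Q* = 145.
With the tax collected from sellers, supply shifts: Qs = 4(P − 4) − 155.
New equilibrium: consumers pay €76.6, sellers receive €72.6, Q = 135.4. (Wedge: Pb − Ps = 4.)
Burden on consumers: €1.6; on sellers: €2.4. (They sum to €4.)
The less price-elastic side of the market bears the larger share of a per-unit tax.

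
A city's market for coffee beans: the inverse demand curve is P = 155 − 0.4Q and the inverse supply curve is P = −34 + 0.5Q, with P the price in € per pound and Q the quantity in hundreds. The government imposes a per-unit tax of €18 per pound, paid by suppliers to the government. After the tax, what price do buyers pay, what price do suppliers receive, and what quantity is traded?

Inverting to Q(P) form: Qd = 387.5 − 2.5P; Qs = 2P + 68.
Before the tax: set 387.5 − 2.5P = 2P + 68 → P* = €71, Q* = 210.
With the tax collected from suppliers, supply shifts: Qs = 2(P − 18) + 68.
New equilibrium: buyers pay €79, suppliers receive €61, Q = 190. (Wedge: Pb − Ps = 18.)

Buyers pay €79; suppliers receive €61; quantity = 190.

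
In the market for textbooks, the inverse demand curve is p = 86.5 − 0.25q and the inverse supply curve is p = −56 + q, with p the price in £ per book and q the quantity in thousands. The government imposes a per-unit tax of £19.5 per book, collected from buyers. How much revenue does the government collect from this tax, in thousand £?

Tax revenue = £1918.8 thousand.

Inverting to q(p) form: qd = 346 − 4p; qs = p + 56.
Without the tax, 346 − 4p = p + 56 gives 5p = 290, so p* = £58 and q* = 114.
With the tax collected from buyers, demand (in seller-price terms) shifts: qd = 346 − 4(p + 19.5).
Solving gives q = 98.4 with buyers paying £61.9 and suppliers receiving £42.4 (the £19.5 wedge).
Revenue = t · Q = 19.5 · 98.4 = £1918.8.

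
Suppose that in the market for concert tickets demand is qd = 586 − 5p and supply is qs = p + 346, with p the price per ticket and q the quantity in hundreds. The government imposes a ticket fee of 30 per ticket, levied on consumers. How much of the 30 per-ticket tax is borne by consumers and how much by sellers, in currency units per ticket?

Without the tax, 586 − 5p = p + 346 gives 6p = 240, so p* = 40 and q* = 386.
With the tax collected from consumers, demand (in seller-price terms) shifts: qd = 586 − 5(p + 30).
New equilibrium: consumers pay 45, sellers receive 15, q = 361. (Wedge: pb − ps = 30.)
Burden on consumers: 5; on sellers: 25. (They sum to 30.)

Consumers bear 5 per ticket; sellers bear 25 per ticket.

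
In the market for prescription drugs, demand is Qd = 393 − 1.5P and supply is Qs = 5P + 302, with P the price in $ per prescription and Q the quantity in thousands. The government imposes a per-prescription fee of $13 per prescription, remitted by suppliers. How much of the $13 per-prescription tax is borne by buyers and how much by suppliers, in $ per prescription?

Without the tax, 393 − 1.5P = 5P + 302 gives 6.5P = 91, so P* = $14 and Q* = 372.
With the tax collected from suppliers, supply shifts: Qs = 5(P − 13) + 302.
New equilibrium: buyers pay $24, suppliers receive $11, Q = 357. (Wedge: Pb − Ps = 13.)
Burden on buyers: $10; on suppliers: $3. (They sum to $13.)
The less price-elastic side of the market bears the larger share of a per-unit tax.

Buyers bear $10 per prescription; suppliers bear $3 per prescription.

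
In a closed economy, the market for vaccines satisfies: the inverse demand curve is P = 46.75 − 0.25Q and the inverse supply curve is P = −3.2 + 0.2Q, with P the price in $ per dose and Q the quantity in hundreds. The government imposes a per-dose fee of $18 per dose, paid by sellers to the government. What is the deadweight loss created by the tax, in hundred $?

Inverting to Q(P) form: Qd = 187 − 4P; Qs = 5P + 16.
Before the tax: set 187 − 4P = 5P + 16 → P* = $19, Q* = 111.
With the tax collected from sellers, supply shifts: Qs = 5(P − 18) + 16.
Solving gives Q = 71 with consumers paying $29 and sellers receiving $11 (the $18 wedge).
Quantity falls by |ΔQ| = |111 − 71| = 40.
DWL = ½ · t · |ΔQ| = ½ · 18 · 40 = $360.

Deadweight loss = $360 hundred.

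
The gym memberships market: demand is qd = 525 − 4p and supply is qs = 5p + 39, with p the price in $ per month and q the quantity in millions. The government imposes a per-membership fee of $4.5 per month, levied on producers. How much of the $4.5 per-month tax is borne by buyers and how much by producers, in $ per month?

Buyers bear $2.5 per month; producers bear $2 per month.

Without the tax, 525 − 4p = 5p + 39 gives 9p = 486, so p* = $54 and q* = 309.
With the tax collected from producers, supply shifts: qs = 5(p − 4.5) + 39.
Solving gives q = 299 with buyers paying $56.5 and producers receiving $52 (the $4.5 wedge).
Burden on buyers: $2.5; on producers: $2. (They sum to $4.5.)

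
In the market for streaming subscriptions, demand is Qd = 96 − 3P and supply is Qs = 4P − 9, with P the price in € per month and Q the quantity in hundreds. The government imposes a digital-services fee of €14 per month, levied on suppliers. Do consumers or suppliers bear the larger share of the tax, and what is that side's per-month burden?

Without the tax, 96 − 3P = 4P − 9 gives 7P = 105, so P* = €15 and Q* = 51.
With the tax collected from suppliers, supply shifts: Qs = 4(P − 14) − 9.
Solving gives Q = 27 with consumers paying €23 and suppliers receiving €9 (the €14 wedge).
Per-month burden: consumers €8, suppliers €6.
Consumers take the larger share because demand is less price-elastic here (demand slope 3 vs supply slope 4).
The less price-elastic side of the market bears the larger share of a per-unit tax.

Consumers bear the larger share: €8 per month.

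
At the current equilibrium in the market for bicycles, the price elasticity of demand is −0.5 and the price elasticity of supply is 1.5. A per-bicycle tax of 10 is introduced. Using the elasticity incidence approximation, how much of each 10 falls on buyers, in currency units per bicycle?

Buyers bear ≈ 7.5 per bicycle.

Incidence ratio: buyers' share ≈ εs / (εs + |εd|) = 1.5 / (1.5 + 0.5) = 0.75.
So buyers bear ≈ 0.75 × 10 = 7.5; suppliers bear 2.5.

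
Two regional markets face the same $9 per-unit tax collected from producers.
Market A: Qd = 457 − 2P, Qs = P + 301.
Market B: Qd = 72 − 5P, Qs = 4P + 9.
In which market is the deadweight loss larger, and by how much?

Market B, by $63.

Market A: pre-tax P* = $52, Q* = 353; post-tax Q = 347; deadweight loss = $27.
Market B: pre-tax P* = $7, Q* = 37; post-tax Q = 17; deadweight loss = $90.
Difference: $27 vs $90 → market B is larger by $63.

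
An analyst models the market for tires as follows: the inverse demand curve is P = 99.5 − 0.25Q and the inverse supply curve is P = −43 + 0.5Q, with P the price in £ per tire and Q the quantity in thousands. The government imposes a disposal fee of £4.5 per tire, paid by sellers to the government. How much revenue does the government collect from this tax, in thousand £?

Inverting to Q(P) form: Qd = 398 − 4P; Qs = 2P + 86.
Without the tax, 398 − 4P = 2P + 86 gives 6P = 312, so P* = £52 and Q* = 190.
With the tax collected from sellers, supply shifts: Qs = 2(P − 4.5) + 86.
Solving gives Q = 184 with consumers paying £53.5 and sellers receiving £49 (the £4.5 wedge).
Revenue = t · Q = 4.5 · 184 = £828.

Tax revenue = £828 thousand.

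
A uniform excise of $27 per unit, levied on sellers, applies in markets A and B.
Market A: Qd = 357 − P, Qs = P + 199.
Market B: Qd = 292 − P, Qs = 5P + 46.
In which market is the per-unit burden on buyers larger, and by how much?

Market B, by $9.

Market A: pre-tax P* = $79, Q* = 278; post-tax Q = 264.5; per-unit burden on buyers = $13.5.
Market B: pre-tax P* = $41, Q* = 251; post-tax Q = 228.5; per-unit burden on buyers = $22.5.
Difference: $13.5 vs $22.5 → market B is larger by $9.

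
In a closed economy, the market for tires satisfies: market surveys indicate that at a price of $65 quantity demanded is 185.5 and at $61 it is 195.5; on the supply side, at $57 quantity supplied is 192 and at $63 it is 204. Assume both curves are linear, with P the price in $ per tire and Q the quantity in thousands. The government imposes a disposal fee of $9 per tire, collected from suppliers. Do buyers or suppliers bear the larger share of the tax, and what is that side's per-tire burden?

Suppliers bear the larger share: $5 per tire.

Demand slope: (195.5 − 185.5)/(61 − 65) = -2.5, so Qd = 348 − 2.5P.
Supply slope: (204 − 192)/(63 − 57) = 2, so Qs = 2P + 78.
Before the tax: set 348 − 2.5P = 2P + 78 → P* = $60, Q* = 198.
With the tax collected from suppliers, supply shifts: Qs = 2(P − 9) + 78.
New equilibrium: buyers pay $64, suppliers receive $55, Q = 188. (Wedge: Pb − Ps = 9.)
Per-tire burden: buyers $4, suppliers $5.
Suppliers take the larger share because supply is less price-elastic here (demand slope 2.5 vs supply slope 2).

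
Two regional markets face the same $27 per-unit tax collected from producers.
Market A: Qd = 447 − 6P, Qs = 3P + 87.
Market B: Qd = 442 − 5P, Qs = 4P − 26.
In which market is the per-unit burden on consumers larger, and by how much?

Market A: pre-tax P* = $40, Q* = 207; post-tax Q = 153; per-unit burden on consumers = $9.
Market B: pre-tax P* = $52, Q* = 182; post-tax Q = 122; per-unit burden on consumers = $12.
Difference: $9 vs $12 → market B is larger by $3.

Market B, by $3.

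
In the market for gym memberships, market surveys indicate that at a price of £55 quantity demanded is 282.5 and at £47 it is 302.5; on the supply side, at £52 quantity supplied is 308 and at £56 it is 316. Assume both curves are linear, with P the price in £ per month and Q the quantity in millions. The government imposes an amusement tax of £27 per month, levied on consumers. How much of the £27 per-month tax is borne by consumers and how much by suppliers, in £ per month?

Consumers bear £12 per month; suppliers bear £15 per month.

Demand slope: (302.5 − 282.5)/(47 − 55) = -2.5, so Qd = 420 − 2.5P.
Supply slope: (316 − 308)/(56 − 52) = 2, so Qs = 2P + 204.
Before the tax: set 420 − 2.5P = 2P + 204 → P* = £48, Q* = 300.
With the tax collected from consumers, demand (in seller-price terms) shifts: Qd = 420 − 2.5(P + 27).
New equilibrium: consumers pay £60, suppliers receive £33, Q = 270. (Wedge: Pb − Ps = 27.)
Burden on consumers: £12; on suppliers: £15. (They sum to £27.)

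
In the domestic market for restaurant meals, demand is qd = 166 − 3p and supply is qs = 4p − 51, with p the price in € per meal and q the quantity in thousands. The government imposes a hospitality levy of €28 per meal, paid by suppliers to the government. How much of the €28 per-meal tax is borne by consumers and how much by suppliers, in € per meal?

Consumers bear €16 per meal; suppliers bear €12 per meal.

Without the tax, 166 − 3p = 4p − 51 gives 7p = 217, so p* = €31 and q* = 73.
With the tax collected from suppliers, supply shifts: qs = 4(p − 28) − 51.
New equilibrium: consumers pay €47, suppliers receive €19, q = 25. (Wedge: pb − ps = 28.)
Burden on consumers: €16; on suppliers: €12. (They sum to €28.)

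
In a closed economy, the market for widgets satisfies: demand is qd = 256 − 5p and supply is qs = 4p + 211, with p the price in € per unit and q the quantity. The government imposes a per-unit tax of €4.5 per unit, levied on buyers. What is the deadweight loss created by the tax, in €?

Deadweight loss = €22.5.

Before the tax: set 256 − 5p = 4p + 211 → p* = €5, q* = 231.
With the tax collected from buyers, demand (in seller-price terms) shifts: qd = 256 − 5(p + 4.5).
Solving gives q = 221 with buyers paying €7 and suppliers receiving €2.5 (the €4.5 wedge).
Quantity falls by |ΔQ| = |231 − 221| = 10.
DWL = ½ · t · |ΔQ| = ½ · 4.5 · 10 = €22.5.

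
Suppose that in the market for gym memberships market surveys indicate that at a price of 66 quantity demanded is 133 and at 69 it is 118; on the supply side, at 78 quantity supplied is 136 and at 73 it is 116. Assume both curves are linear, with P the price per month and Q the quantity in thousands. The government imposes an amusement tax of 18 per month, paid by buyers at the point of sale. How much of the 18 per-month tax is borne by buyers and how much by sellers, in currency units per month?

Demand slope: (118 − 133)/(69 − 66) = -5, so Qd = 463 − 5P.
Supply slope: (116 − 136)/(73 − 78) = 4, so Qs = 4P − 176.
Without the tax, 463 − 5P = 4P − 176 gives 9P = 639, so P* = 71 and Q* = 108.
With the tax collected from buyers, demand (in seller-price terms) shifts: Qd = 463 − 5(P + 18).
Solving gives Q = 68 with buyers paying 79 and sellers receiving 61 (the 18 wedge).
Burden on buyers: 8; on sellers: 10. (They sum to 18.)

Buyers bear 8 per month; sellers bear 10 per month.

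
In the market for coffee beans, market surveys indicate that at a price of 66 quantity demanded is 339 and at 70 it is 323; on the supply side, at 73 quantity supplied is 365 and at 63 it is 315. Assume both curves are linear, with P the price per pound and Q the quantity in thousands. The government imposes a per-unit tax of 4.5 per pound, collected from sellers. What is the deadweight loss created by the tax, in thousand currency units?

Demand slope: (323 − 339)/(70 − 66) = -4, so Qd = 603 − 4P.
Supply slope: (315 − 365)/(63 − 73) = 5, so Qs = 5P.
Before the tax: set 603 − 4P = 5P → P* = 67, Q* = 335.
With the tax collected from sellers, supply shifts: Qs = 5(P − 4.5).
Solving gives Q = 325 with buyers paying 69.5 and sellers receiving 65 (the 4.5 wedge).
Quantity falls by |ΔQ| = |335 − 325| = 10.
DWL = ½ · t · |ΔQ| = ½ · 4.5 · 10 = 22.5.

Deadweight loss = 22.5 thousand.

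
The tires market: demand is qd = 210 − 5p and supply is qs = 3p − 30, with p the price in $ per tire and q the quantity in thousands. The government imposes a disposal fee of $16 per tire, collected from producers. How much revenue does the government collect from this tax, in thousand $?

Before the tax: set 210 − 5p = 3p − 30 → p* = $30, q* = 60.
With the tax collected from producers, supply shifts: qs = 3(p − 16) − 30.
Solving gives q = 30 with consumers paying $36 and producers receiving $20 (the $16 wedge).
Revenue = t · Q = 16 · 30 = $480.

Tax revenue = $480 thousand.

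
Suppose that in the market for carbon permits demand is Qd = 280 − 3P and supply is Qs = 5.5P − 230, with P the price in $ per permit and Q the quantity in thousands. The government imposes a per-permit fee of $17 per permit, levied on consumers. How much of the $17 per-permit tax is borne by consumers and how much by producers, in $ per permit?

Before the tax: set 280 − 3P = 5.5P − 230 → P* = $60, Q* = 100.
With the tax collected from consumers, demand (in seller-price terms) shifts: Qd = 280 − 3(P + 17).
Solving gives Q = 67 with consumers paying $71 and producers receiving $54 (the $17 wedge).
Burden on consumers: $11; on producers: $6. (They sum to $17.)

Consumers bear $11 per permit; producers bear $6 per permit.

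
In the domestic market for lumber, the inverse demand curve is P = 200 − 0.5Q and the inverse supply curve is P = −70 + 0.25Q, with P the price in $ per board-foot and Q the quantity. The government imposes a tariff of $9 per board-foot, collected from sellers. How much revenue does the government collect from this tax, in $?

Tax revenue = $3132.

Rewrite in direct form: Qd = 400 − 2P and Qs = 4P + 280.
Before the tax: set 400 − 2P = 4P + 280 → P* = $20, Q* = 360.
With the tax collected from sellers, supply shifts: Qs = 4(P − 9) + 280.
Solving gives Q = 348 with buyers paying $26 and sellers receiving $17 (the $9 wedge).
Revenue = t · Q = 9 · 348 = $3132.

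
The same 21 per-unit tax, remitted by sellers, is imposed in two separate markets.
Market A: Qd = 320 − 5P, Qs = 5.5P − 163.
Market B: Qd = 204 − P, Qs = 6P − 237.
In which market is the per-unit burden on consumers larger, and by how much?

Market A: pre-tax P* = 46, Q* = 90; post-tax Q = 35; per-unit burden on consumers = 11.
Market B: pre-tax P* = 63, Q* = 141; post-tax Q = 123; per-unit burden on consumers = 18.
Difference: 11 vs 18 → market B is larger by 7.

Market B, by 7.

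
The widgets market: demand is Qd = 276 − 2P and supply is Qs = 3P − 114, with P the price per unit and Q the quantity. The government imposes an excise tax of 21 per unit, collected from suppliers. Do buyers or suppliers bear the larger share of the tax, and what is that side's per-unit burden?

Before the tax: set 276 − 2P = 3P − 114 → P* = 78, Q* = 120.
With the tax collected from suppliers, supply shifts: Qs = 3(P − 21) − 114.
New equilibrium: buyers pay 90.6, suppliers receive 69.6, Q = 94.8. (Wedge: Pb − Ps = 21.)
Per-unit burden: buyers 12.6, suppliers 8.4.
Buyers take the larger share because demand is less price-elastic here (demand slope 2 vs supply slope 3).

Buyers bear the larger share: 12.6 per unit.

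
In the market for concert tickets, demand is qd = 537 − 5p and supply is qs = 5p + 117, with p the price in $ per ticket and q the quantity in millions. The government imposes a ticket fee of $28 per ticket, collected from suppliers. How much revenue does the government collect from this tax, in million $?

Before the tax: set 537 − 5p = 5p + 117 → p* = $42, q* = 327.
With the tax collected from suppliers, supply shifts: qs = 5(p − 28) + 117.
Solving gives q = 257 with consumers paying $56 and suppliers receiving $28 (the $28 wedge).
Revenue = t · Q = 28 · 257 = $7196.

Tax revenue = $7196 million.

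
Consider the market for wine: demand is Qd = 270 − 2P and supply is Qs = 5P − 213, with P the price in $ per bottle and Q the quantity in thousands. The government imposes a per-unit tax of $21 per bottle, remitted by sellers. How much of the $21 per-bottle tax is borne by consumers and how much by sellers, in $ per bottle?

Without the tax, 270 − 2P = 5P − 213 gives 7P = 483, so P* = $69 and Q* = 132.
With the tax collected from sellers, supply shifts: Qs = 5(P − 21) − 213.
New equilibrium: consumers pay $84, sellers receive $63, Q = 102. (Wedge: Pb − Ps = 21.)
Burden on consumers: $15; on sellers: $6. (They sum to $21.)
The less price-elastic side of the market bears the larger share of a per-unit tax.

Consumers bear $15 per bottle; sellers bear $6 per bottle.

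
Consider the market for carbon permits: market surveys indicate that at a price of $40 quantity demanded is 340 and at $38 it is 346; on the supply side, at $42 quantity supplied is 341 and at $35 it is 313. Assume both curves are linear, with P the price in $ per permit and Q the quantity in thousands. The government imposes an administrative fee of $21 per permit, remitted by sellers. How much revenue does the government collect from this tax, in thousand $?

Tax revenue = $6321 thousand.

Demand slope: (346 − 340)/(38 − 40) = -3, so Qd = 460 − 3P.
Supply slope: (313 − 341)/(35 − 42) = 4, so Qs = 4P + 173.
Without the tax, 460 − 3P = 4P + 173 gives 7P = 287, so P* = $41 and Q* = 337.
With the tax collected from sellers, supply shifts: Qs = 4(P − 21) + 173.
New equilibrium: consumers pay $53, sellers receive $32, Q = 301. (Wedge: Pb − Ps = 21.)
Revenue = t · Q = 21 · 301 = $6321.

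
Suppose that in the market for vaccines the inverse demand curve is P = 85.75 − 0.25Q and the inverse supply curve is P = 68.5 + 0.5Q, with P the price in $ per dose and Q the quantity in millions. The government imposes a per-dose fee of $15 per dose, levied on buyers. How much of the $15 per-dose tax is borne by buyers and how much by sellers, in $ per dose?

Rewrite in direct form: Qd = 343 − 4P and Qs = 2P − 137.
Before the tax: set 343 − 4P = 2P − 137 → P* = $80, Q* = 23.
With the tax collected from buyers, demand (in seller-price terms) shifts: Qd = 343 − 4(P + 15).
New equilibrium: buyers pay $85, sellers receive $70, Q = 3. (Wedge: Pb − Ps = 15.)
Burden on buyers: $5; on sellers: $10. (They sum to $15.)
The less price-elastic side of the market bears the larger share of a per-unit tax.

Buyers bear $5 per dose; sellers bear $10 per dose.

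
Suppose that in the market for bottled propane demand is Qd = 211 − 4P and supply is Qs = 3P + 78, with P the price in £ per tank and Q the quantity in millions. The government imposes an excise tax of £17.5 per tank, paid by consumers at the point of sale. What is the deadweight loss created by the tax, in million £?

Without the tax, 211 − 4P = 3P + 78 gives 7P = 133, so P* = £19 and Q* = 135.
With the tax collected from consumers, demand (in seller-price terms) shifts: Qd = 211 − 4(P + 17.5).
New equilibrium: consumers pay £26.5, suppliers receive £9, Q = 105. (Wedge: Pb − Ps = 17.5.)
Quantity falls by |ΔQ| = |135 − 105| = 30.
DWL = ½ · t · |ΔQ| = ½ · 17.5 · 30 = £262.5.

Deadweight loss = £262.5 million.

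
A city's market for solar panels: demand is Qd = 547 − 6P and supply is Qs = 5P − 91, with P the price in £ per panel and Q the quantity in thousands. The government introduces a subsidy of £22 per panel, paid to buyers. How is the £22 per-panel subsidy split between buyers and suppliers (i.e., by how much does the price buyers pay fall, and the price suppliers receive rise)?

Without the subsidy, 547 − 6P = 5P − 91 gives 11P = 638, so P* = £58 and Q* = 199.
With a per-unit subsidy paid to buyers, each effectively pays P − 22, so demand becomes Qd = 547 − 6(P − 22).
New equilibrium: buyers pay £48, suppliers receive £70, Q = 259. (Wedge: Pb − Ps = −22.)
Gain to buyers: £10; to suppliers: £12. (They sum to £22.)

Buyers gain £10 per panel; suppliers gain £12 per panel.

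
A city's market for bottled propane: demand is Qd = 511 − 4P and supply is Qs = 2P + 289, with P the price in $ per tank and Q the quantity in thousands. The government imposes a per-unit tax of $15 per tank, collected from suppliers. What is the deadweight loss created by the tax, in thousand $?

Before the tax: set 511 − 4P = 2P + 289 → P* = $37, Q* = 363.
With the tax collected from suppliers, supply shifts: Qs = 2(P − 15) + 289.
New equilibrium: consumers pay $42, suppliers receive $27, Q = 343. (Wedge: Pb − Ps = 15.)
Quantity falls by |ΔQ| = |363 − 343| = 20.
DWL = ½ · t · |ΔQ| = ½ · 15 · 20 = $150.

Deadweight loss = $150 thousand.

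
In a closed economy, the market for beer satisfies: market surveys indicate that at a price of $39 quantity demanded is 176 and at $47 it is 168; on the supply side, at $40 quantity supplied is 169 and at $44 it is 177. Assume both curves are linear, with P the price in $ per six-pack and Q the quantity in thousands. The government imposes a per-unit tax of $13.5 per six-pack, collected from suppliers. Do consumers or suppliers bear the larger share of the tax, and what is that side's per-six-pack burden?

Demand slope: (168 − 176)/(47 − 39) = -1, so Qd = 215 − P.
Supply slope: (177 − 169)/(44 − 40) = 2, so Qs = 2P + 89.
Before the tax: set 215 − P = 2P + 89 → P* = $42, Q* = 173.
With the tax collected from suppliers, supply shifts: Qs = 2(P − 13.5) + 89.
New equilibrium: consumers pay $51, suppliers receive $37.5, Q = 164. (Wedge: Pb − Ps = 13.5.)
Per-six-pack burden: consumers $9, suppliers $4.5.
Consumers take the larger share because demand is less price-elastic here (demand slope 1 vs supply slope 2).

Consumers bear the larger share: $9 per six-pack.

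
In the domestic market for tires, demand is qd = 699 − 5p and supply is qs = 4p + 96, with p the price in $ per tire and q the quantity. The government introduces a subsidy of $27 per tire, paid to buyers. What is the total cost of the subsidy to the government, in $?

Government outlay = $11448.

Without the subsidy, 699 − 5p = 4p + 96 gives 9p = 603, so p* = $67 and q* = 364.
With a per-unit subsidy paid to buyers, each effectively pays p − 27, so demand becomes qd = 699 − 5(p − 27).
New equilibrium: buyers pay $55, suppliers receive $82, q = 424. (Wedge: pb − ps = −27.)
Outlay = t · Q = 27 · 424 = $11448.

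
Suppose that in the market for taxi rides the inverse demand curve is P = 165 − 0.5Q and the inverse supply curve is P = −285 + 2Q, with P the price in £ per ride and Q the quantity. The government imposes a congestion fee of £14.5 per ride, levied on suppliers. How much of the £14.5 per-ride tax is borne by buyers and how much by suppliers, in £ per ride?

Rewrite in direct form: Qd = 330 − 2P and Qs = 0.5P + 142.5.
Without the tax, 330 − 2P = 0.5P + 142.5 gives 2.5P = 187.5, so P* = £75 and Q* = 180.
With the tax collected from suppliers, supply shifts: Qs = 0.5(P − 14.5) + 142.5.
Solving gives Q = 174.2 with buyers paying £77.9 and suppliers receiving £63.4 (the £14.5 wedge).
Burden on buyers: £2.9; on suppliers: £11.6. (They sum to £14.5.)
The less price-elastic side of the market bears the larger share of a per-unit tax.

Buyers bear £2.9 per ride; suppliers bear £11.6 per ride.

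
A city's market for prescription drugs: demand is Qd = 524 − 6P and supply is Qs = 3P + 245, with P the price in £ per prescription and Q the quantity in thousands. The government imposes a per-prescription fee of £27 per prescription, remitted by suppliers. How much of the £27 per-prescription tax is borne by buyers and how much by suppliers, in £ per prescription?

Buyers bear £9 per prescription; suppliers bear £18 per prescription.

Before the tax: set 524 − 6P = 3P + 245 → P* = £31, Q* = 338.
With the tax collected from suppliers, supply shifts: Qs = 3(P − 27) + 245.
Solving gives Q = 284 with buyers paying £40 and suppliers receiving £13 (the £27 wedge).
Burden on buyers: £9; on suppliers: £18. (They sum to £27.)
The less price-elastic side of the market bears the larger share of a per-unit tax.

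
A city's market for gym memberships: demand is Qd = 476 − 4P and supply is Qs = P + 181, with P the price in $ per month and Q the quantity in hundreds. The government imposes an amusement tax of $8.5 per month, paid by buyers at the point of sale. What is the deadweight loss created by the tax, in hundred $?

Without the tax, 476 − 4P = P + 181 gives 5P = 295, so P* = $59 and Q* = 240.
With the tax collected from buyers, demand (in seller-price terms) shifts: Qd = 476 − 4(P + 8.5).
New equilibrium: buyers pay $60.7, sellers receive $52.2, Q = 233.2. (Wedge: Pb − Ps = 8.5.)
Quantity falls by |ΔQ| = |240 − 233.2| = 6.8.
DWL = ½ · t · |ΔQ| = ½ · 8.5 · 6.8 = $28.9.

Deadweight loss = $28.9 hundred.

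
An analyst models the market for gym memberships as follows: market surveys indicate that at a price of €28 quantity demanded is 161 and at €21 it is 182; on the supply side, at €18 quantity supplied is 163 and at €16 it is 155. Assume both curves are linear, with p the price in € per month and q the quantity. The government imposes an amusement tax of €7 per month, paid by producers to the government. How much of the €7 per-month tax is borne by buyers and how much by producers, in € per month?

Buyers bear €4 per month; producers bear €3 per month.

Demand slope: (182 − 161)/(21 − 28) = -3, so qd = 245 − 3p.
Supply slope: (155 − 163)/(16 − 18) = 4, so qs = 4p + 91.
Without the tax, 245 − 3p = 4p + 91 gives 7p = 154, so p* = €22 and q* = 179.
With the tax collected from producers, supply shifts: qs = 4(p − 7) + 91.
New equilibrium: buyers pay €26, producers receive €19, q = 167. (Wedge: pb − ps = 7.)
Burden on buyers: €4; on producers: €3. (They sum to €7.)
The less price-elastic side of the market bears the larger share of a per-unit tax.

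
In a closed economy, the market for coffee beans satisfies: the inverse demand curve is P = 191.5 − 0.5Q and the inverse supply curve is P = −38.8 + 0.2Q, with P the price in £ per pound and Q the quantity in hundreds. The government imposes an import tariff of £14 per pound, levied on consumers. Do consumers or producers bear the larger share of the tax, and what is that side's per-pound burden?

Consumers bear the larger share: £10 per pound.

Rewrite in direct form: Qd = 383 − 2P and Qs = 5P + 194.
Before the tax: set 383 − 2P = 5P + 194 → P* = £27, Q* = 329.
With the tax collected from consumers, demand (in seller-price terms) shifts: Qd = 383 − 2(P + 14).
New equilibrium: consumers pay £37, producers receive £23, Q = 309. (Wedge: Pb − Ps = 14.)
Per-pound burden: consumers £10, producers £4.
Consumers take the larger share because demand is less price-elastic here (demand slope 2 vs supply slope 5).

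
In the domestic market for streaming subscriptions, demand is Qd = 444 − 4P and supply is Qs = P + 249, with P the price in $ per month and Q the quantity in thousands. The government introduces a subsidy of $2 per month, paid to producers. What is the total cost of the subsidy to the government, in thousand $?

Government outlay = $579.2 thousand.

Before the subsidy: set 444 − 4P = P + 249 → P* = $39, Q* = 288.
With a per-unit subsidy paid to producers, each receives P + 2 per unit sold, so supply becomes Qs = (P + 2) + 249.
New equilibrium: consumers pay $38.6, producers receive $40.6, Q = 289.6. (Wedge: Pb − Ps = −2.)
Outlay = t · Q = 2 · 289.6 = $579.2.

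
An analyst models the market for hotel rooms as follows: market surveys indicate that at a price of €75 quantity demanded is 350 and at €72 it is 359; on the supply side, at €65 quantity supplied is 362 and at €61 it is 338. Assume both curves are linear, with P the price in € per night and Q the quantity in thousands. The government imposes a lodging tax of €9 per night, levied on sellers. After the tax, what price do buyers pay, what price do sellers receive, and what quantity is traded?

Demand slope: (359 − 350)/(72 − 75) = -3, so Qd = 575 − 3P.
Supply slope: (338 − 362)/(61 − 65) = 6, so Qs = 6P − 28.
Without the tax, 575 − 3P = 6P − 28 gives 9P = 603, so P* = €67 and Q* = 374.
With the tax collected from sellers, supply shifts: Qs = 6(P − 9) − 28.
Solving gives Q = 356 with buyers paying €73 and sellers receiving €64 (the €9 wedge).

Buyers pay €73; sellers receive €64; quantity = 356.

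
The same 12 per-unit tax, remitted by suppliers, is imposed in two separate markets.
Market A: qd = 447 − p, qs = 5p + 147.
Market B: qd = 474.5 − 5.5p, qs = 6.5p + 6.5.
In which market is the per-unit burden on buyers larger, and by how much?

Market A: pre-tax p* = 50, q* = 397; post-tax q = 387; per-unit burden on buyers = 10.
Market B: pre-tax p* = 39, q* = 260; post-tax q = 224.25; per-unit burden on buyers = 6.5.
Difference: 10 vs 6.5 → market A is larger by 3.5.

Market A, by 3.5.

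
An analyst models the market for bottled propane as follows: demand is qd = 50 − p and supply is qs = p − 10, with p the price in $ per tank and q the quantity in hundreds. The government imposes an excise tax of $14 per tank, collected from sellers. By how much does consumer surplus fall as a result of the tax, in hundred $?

Consumer surplus falls by $115.5 hundred.

Before the tax: set 50 − p = p − 10 → p* = $30, q* = 20.
With the tax collected from sellers, supply shifts: qs = (p − 14) − 10.
Solving gives q = 13 with consumers paying $37 and sellers receiving $23 (the $14 wedge).
ΔCS is the trapezoid between Q = 13 and Q = 20 of height $7: ½ · (20 + 13) · 7 = $115.5.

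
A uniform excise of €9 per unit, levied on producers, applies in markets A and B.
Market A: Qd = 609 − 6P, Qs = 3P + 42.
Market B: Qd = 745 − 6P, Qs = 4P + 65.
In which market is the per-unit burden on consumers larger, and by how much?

Market B, by €0.6.

Market A: pre-tax P* = €63, Q* = 231; post-tax Q = 213; per-unit burden on consumers = €3.
Market B: pre-tax P* = €68, Q* = 337; post-tax Q = 315.4; per-unit burden on consumers = €3.6.
Difference: €3 vs €3.6 → market B is larger by €0.6.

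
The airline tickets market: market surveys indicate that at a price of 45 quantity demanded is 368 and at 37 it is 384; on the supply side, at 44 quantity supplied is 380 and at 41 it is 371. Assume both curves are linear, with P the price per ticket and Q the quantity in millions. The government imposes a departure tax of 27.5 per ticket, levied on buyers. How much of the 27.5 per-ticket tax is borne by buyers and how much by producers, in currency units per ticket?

Demand slope: (384 − 368)/(37 − 45) = -2, so Qd = 458 − 2P.
Supply slope: (371 − 380)/(41 − 44) = 3, so Qs = 3P + 248.
Without the tax, 458 − 2P = 3P + 248 gives 5P = 210, so P* = 42 and Q* = 374.
With the tax collected from buyers, demand (in seller-price terms) shifts: Qd = 458 − 2(P + 27.5).
Solving gives Q = 341 with buyers paying 58.5 and producers receiving 31 (the 27.5 wedge).
Burden on buyers: 16.5; on producers: 11. (They sum to 27.5.)
The less price-elastic side of the market bears the larger share of a per-unit tax.

Buyers bear 16.5 per ticket; producers bear 11 per ticket.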